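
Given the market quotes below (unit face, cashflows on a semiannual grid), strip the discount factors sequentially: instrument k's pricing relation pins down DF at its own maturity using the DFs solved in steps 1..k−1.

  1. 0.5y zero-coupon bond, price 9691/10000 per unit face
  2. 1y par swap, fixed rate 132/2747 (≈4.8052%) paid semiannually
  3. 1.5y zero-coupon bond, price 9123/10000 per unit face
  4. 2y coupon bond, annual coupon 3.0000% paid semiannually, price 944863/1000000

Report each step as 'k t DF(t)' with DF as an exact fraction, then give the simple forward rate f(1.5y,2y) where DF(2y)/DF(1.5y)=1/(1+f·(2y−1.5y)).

step 1 [0.5y] zero: DF = P = 9691/10000 ≈ 0.969100
step 2 [1y] swap r/2=66/2747: DF=(1 − 66/2747·(0.969100))/(1+66/2747) = 4769/5000 ≈ 0.953800
step 3 [1.5y] zero: DF = P = 9123/10000 ≈ 0.912300
step 4 [2y] bond c/2=3/200: DF=(944863/1000000 − 3/200·(0.969100+0.953800+0.912300))/(1+3/200) = 889/1000 ≈ 0.889000

1 1/2 9691/10000
2 1 4769/5000
3 3/2 9123/10000
4 2 889/1000
f(1.5y,2y) = ((9123/10000)/(889/1000) − 1)/(1/2) = 233/4445 ≈ 5.2418%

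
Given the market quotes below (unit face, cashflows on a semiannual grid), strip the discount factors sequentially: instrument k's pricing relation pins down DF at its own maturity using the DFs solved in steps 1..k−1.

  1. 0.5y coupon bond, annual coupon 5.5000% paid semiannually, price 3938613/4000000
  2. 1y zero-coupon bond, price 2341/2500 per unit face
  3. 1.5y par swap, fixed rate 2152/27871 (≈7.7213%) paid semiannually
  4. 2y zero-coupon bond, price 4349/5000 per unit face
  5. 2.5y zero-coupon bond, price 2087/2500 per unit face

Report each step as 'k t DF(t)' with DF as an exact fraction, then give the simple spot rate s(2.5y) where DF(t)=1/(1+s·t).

1 1/2 9583/10000
2 1 2341/2500
3 3/2 2231/2500
4 2 4349/5000
5 5/2 2087/2500
s(2.5y) = (1/(2087/2500) − 1)/(5/2) = 826/10435 ≈ 7.9157%

step 1 [0.5y] bond c/2=11/400: DF=(3938613/4000000 − 11/400·(0))/(1+11/400) = 9583/10000 ≈ 0.958300
step 2 [1y] zero: DF = P = 2341/2500 ≈ 0.936400
step 3 [1.5y] swap r/2=1076/27871: DF=(1 − 1076/27871·(0.958300+0.936400))/(1+1076/27871) = 2231/2500 ≈ 0.892400
step 4 [2y] zero: DF = P = 4349/5000 ≈ 0.869800
step 5 [2.5y] zero: DF = P = 2087/2500 ≈ 0.834800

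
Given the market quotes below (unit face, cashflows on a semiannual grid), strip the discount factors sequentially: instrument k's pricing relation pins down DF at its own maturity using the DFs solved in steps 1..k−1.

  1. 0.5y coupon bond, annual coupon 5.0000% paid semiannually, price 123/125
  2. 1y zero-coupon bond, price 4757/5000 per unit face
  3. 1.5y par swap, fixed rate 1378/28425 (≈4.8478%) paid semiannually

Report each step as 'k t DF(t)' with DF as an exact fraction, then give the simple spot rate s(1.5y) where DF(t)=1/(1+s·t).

1 1/2 24/25
2 1 4757/5000
3 3/2 9311/10000
s(1.5y) = (1/(9311/10000) − 1)/(3/2) = 1378/27933 ≈ 4.9332%

step 1 [0.5y] bond c/2=1/40: DF=(123/125 − 1/40·(0))/(1+1/40) = 24/25 ≈ 0.960000
step 2 [1y] zero: DF = P = 4757/5000 ≈ 0.951400
step 3 [1.5y] swap r/2=689/28425: DF=(1 − 689/28425·(0.960000+0.951400))/(1+689/28425) = 9311/10000 ≈ 0.931100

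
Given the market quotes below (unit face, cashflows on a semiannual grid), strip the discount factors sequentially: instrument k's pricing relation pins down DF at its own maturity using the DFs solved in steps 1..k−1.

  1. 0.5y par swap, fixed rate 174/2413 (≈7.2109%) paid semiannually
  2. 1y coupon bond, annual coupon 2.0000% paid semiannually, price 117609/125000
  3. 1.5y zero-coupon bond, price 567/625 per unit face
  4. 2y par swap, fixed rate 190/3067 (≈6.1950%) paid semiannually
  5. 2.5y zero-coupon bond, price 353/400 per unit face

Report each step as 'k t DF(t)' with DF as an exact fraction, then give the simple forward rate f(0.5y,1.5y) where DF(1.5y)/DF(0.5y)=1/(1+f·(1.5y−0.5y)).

step 1 [0.5y] swap r/2=87/2413: DF=(1 − 87/2413·(0))/(1+87/2413) = 2413/2500 ≈ 0.965200
step 2 [1y] bond c/2=1/100: DF=(117609/125000 − 1/100·(0.965200))/(1+1/100) = 461/500 ≈ 0.922000
step 3 [1.5y] zero: DF = P = 567/625 ≈ 0.907200
step 4 [2y] swap r/2=95/3067: DF=(1 − 95/3067·(0.965200+0.922000+0.907200))/(1+95/3067) = 443/500 ≈ 0.886000
step 5 [2.5y] zero: DF = P = 353/400 ≈ 0.882500

1 1/2 2413/2500
2 1 461/500
3 3/2 567/625
4 2 443/500
5 5/2 353/400
f(0.5y,1.5y) = ((2413/2500)/(567/625) − 1)/(1) = 145/2268 ≈ 6.3933%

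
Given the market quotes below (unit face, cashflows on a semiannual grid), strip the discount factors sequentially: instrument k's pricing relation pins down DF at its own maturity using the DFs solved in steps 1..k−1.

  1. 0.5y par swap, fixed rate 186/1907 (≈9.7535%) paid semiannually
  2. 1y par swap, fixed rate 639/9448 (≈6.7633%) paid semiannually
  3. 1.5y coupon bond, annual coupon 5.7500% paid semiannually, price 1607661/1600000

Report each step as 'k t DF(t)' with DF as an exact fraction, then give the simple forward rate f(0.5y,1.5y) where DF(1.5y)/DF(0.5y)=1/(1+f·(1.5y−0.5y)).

1 1/2 1907/2000
2 1 9361/10000
3 3/2 9239/10000
f(0.5y,1.5y) = ((1907/2000)/(9239/10000) − 1)/(1) = 296/9239 ≈ 3.2038%

step 1 [0.5y] swap r/2=93/1907: DF=(1 − 93/1907·(0))/(1+93/1907) = 1907/2000 ≈ 0.953500
step 2 [1y] swap r/2=639/18896: DF=(1 − 639/18896·(0.953500))/(1+639/18896) = 9361/10000 ≈ 0.936100
step 3 [1.5y] bond c/2=23/800: DF=(1607661/1600000 − 23/800·(0.953500+0.936100))/(1+23/800) = 9239/10000 ≈ 0.923900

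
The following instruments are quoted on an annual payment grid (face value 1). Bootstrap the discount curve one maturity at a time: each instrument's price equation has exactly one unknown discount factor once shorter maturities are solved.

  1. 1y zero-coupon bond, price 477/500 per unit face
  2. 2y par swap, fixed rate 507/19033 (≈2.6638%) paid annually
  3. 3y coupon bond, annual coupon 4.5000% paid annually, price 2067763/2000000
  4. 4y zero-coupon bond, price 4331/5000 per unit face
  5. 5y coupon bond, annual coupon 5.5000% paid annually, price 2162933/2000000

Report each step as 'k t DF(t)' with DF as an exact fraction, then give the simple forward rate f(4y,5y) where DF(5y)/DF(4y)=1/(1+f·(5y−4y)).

1 1 477/500
2 2 9493/10000
3 3 4537/5000
4 4 4331/5000
5 5 4167/5000
f(4y,5y) = ((4331/5000)/(4167/5000) − 1)/(1) = 164/4167 ≈ 3.9357%

step 1 [1y] zero: DF = P = 477/500 ≈ 0.954000
step 2 [2y] swap r/1=507/19033: DF=(1 − 507/19033·(0.954000))/(1+507/19033) = 9493/10000 ≈ 0.949300
step 3 [3y] bond c/1=9/200: DF=(2067763/2000000 − 9/200·(0.954000+0.949300))/(1+9/200) = 4537/5000 ≈ 0.907400
step 4 [4y] zero: DF = P = 4331/5000 ≈ 0.866200
step 5 [5y] bond c/1=11/200: DF=(2162933/2000000 − 11/200·(0.954000+0.949300+0.907400+0.866200))/(1+11/200) = 4167/5000 ≈ 0.833400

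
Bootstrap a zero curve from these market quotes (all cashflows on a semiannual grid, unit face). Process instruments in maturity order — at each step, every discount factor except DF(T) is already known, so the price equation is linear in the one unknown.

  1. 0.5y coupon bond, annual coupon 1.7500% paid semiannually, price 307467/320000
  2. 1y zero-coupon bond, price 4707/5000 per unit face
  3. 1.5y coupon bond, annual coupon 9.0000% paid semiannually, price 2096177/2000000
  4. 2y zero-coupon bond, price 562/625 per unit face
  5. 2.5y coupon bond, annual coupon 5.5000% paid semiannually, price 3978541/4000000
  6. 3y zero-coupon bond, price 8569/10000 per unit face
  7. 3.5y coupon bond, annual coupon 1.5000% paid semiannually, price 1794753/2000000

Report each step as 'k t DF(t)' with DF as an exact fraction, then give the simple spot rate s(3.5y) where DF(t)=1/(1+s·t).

step 1 [0.5y] bond c/2=7/800: DF=(307467/320000 − 7/800·(0))/(1+7/800) = 381/400 ≈ 0.952500
step 2 [1y] zero: DF = P = 4707/5000 ≈ 0.941400
step 3 [1.5y] bond c/2=9/200: DF=(2096177/2000000 − 9/200·(0.952500+0.941400))/(1+9/200) = 4607/5000 ≈ 0.921400
step 4 [2y] zero: DF = P = 562/625 ≈ 0.899200
step 5 [2.5y] bond c/2=11/400: DF=(3978541/4000000 − 11/400·(0.952500+0.941400+0.921400+0.899200))/(1+11/400) = 4343/5000 ≈ 0.868600
step 6 [3y] zero: DF = P = 8569/10000 ≈ 0.856900
step 7 [3.5y] bond c/2=3/400: DF=(1794753/2000000 − 3/400·(0.952500+0.941400+0.921400+0.899200+0.868600+0.856900))/(1+3/400) = 4251/5000 ≈ 0.850200

1 1/2 381/400
2 1 4707/5000
3 3/2 4607/5000
4 2 562/625
5 5/2 4343/5000
6 3 8569/10000
7 7/2 4251/5000
s(3.5y) = (1/(4251/5000) − 1)/(7/2) = 214/4251 ≈ 5.0341%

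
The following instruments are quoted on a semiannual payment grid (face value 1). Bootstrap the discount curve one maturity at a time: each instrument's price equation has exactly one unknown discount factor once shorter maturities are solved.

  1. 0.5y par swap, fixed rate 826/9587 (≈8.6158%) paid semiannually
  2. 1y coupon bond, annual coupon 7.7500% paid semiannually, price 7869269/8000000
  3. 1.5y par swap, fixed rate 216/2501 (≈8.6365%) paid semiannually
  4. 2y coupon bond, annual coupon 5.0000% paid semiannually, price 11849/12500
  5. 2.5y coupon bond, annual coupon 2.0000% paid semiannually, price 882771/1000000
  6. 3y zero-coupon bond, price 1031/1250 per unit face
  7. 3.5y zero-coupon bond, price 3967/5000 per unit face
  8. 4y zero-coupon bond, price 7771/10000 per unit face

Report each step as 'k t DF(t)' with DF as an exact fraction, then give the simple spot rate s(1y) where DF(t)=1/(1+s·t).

1 1/2 9587/10000
2 1 1139/1250
3 3/2 2203/2500
4 2 8577/10000
5 5/2 8383/10000
6 3 1031/1250
7 7/2 3967/5000
8 4 7771/10000
s(1y) = (1/(1139/1250) − 1)/(1) = 111/1139 ≈ 9.7454%

step 1 [0.5y] swap r/2=413/9587: DF=(1 − 413/9587·(0))/(1+413/9587) = 9587/10000 ≈ 0.958700
step 2 [1y] bond c/2=31/800: DF=(7869269/8000000 − 31/800·(0.958700))/(1+31/800) = 1139/1250 ≈ 0.911200
step 3 [1.5y] swap r/2=108/2501: DF=(1 − 108/2501·(0.958700+0.911200))/(1+108/2501) = 2203/2500 ≈ 0.881200
step 4 [2y] bond c/2=1/40: DF=(11849/12500 − 1/40·(0.958700+0.911200+0.881200))/(1+1/40) = 8577/10000 ≈ 0.857700
step 5 [2.5y] bond c/2=1/100: DF=(882771/1000000 − 1/100·(0.958700+0.911200+0.881200+0.857700))/(1+1/100) = 8383/10000 ≈ 0.838300
step 6 [3y] zero: DF = P = 1031/1250 ≈ 0.824800
step 7 [3.5y] zero: DF = P = 3967/5000 ≈ 0.793400
step 8 [4y] zero: DF = P = 7771/10000 ≈ 0.777100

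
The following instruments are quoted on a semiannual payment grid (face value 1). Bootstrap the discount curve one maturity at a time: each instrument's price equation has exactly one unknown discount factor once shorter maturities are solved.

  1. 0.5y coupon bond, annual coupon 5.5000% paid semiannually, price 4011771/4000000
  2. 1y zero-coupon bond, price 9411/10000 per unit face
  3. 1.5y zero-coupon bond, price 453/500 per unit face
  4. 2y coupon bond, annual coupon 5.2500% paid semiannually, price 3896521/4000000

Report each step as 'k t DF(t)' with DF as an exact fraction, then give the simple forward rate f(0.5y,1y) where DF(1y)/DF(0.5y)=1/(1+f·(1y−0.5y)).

step 1 [0.5y] bond c/2=11/400: DF=(4011771/4000000 − 11/400·(0))/(1+11/400) = 9761/10000 ≈ 0.976100
step 2 [1y] zero: DF = P = 9411/10000 ≈ 0.941100
step 3 [1.5y] zero: DF = P = 453/500 ≈ 0.906000
step 4 [2y] bond c/2=21/800: DF=(3896521/4000000 − 21/800·(0.976100+0.941100+0.906000))/(1+21/800) = 877/1000 ≈ 0.877000

1 1/2 9761/10000
2 1 9411/10000
3 3/2 453/500
4 2 877/1000
f(0.5y,1y) = ((9761/10000)/(9411/10000) − 1)/(1/2) = 700/9411 ≈ 7.4381%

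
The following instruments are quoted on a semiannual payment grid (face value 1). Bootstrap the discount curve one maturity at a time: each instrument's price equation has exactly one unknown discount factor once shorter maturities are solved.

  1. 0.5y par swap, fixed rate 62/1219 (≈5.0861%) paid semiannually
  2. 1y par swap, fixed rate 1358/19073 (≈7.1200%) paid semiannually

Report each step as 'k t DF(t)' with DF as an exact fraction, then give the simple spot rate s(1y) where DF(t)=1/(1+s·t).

step 1 [0.5y] swap r/2=31/1219: DF=(1 − 31/1219·(0))/(1+31/1219) = 1219/1250 ≈ 0.975200
step 2 [1y] swap r/2=679/19073: DF=(1 − 679/19073·(0.975200))/(1+679/19073) = 9321/10000 ≈ 0.932100

1 1/2 1219/1250
2 1 9321/10000
s(1y) = (1/(9321/10000) − 1)/(1) = 679/9321 ≈ 7.2846%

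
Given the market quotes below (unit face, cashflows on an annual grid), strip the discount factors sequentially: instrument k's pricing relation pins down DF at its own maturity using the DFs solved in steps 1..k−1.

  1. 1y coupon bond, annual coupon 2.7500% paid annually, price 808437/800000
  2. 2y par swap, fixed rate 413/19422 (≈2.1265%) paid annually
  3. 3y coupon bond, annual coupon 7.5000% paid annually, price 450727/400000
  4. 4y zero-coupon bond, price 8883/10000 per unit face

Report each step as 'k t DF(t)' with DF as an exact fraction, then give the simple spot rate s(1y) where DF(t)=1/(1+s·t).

1 1 1967/2000
2 2 9587/10000
3 3 9127/10000
4 4 8883/10000
s(1y) = (1/(1967/2000) − 1)/(1) = 33/1967 ≈ 1.6777%

step 1 [1y] bond c/1=11/400: DF=(808437/800000 − 11/400·(0))/(1+11/400) = 1967/2000 ≈ 0.983500
step 2 [2y] swap r/1=413/19422: DF=(1 − 413/19422·(0.983500))/(1+413/19422) = 9587/10000 ≈ 0.958700
step 3 [3y] bond c/1=3/40: DF=(450727/400000 − 3/40·(0.983500+0.958700))/(1+3/40) = 9127/10000 ≈ 0.912700
step 4 [4y] zero: DF = P = 8883/10000 ≈ 0.888300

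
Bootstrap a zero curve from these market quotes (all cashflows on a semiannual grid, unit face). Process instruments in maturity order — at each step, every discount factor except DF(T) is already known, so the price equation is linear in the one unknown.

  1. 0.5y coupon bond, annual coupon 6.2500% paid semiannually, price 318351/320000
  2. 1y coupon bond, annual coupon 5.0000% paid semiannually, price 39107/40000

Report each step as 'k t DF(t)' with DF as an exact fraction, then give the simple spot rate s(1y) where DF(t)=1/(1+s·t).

step 1 [0.5y] bond c/2=1/32: DF=(318351/320000 − 1/32·(0))/(1+1/32) = 9647/10000 ≈ 0.964700
step 2 [1y] bond c/2=1/40: DF=(39107/40000 − 1/40·(0.964700))/(1+1/40) = 9303/10000 ≈ 0.930300

1 1/2 9647/10000
2 1 9303/10000
s(1y) = (1/(9303/10000) − 1)/(1) = 697/9303 ≈ 7.4922%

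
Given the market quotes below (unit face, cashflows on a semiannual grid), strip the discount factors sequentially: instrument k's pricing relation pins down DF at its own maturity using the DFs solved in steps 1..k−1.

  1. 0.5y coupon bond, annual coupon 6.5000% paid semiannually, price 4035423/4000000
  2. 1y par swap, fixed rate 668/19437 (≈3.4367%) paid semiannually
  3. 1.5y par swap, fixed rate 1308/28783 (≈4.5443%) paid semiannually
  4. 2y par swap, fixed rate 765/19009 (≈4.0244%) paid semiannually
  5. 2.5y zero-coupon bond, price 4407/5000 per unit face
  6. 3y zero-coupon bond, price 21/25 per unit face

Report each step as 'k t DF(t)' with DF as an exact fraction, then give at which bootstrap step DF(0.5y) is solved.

1 1/2 9771/10000
2 1 4833/5000
3 3/2 4673/5000
4 2 1847/2000
5 5/2 4407/5000
6 3 21/25
DF(0.5y) is solved at step 1

step 1 [0.5y] bond c/2=13/400: DF=(4035423/4000000 − 13/400·(0))/(1+13/400) = 9771/10000 ≈ 0.977100
step 2 [1y] swap r/2=334/19437: DF=(1 − 334/19437·(0.977100))/(1+334/19437) = 4833/5000 ≈ 0.966600
step 3 [1.5y] swap r/2=654/28783: DF=(1 − 654/28783·(0.977100+0.966600))/(1+654/28783) = 4673/5000 ≈ 0.934600
step 4 [2y] swap r/2=765/38018: DF=(1 − 765/38018·(0.977100+0.966600+0.934600))/(1+765/38018) = 1847/2000 ≈ 0.923500
step 5 [2.5y] zero: DF = P = 4407/5000 ≈ 0.881400
step 6 [3y] zero: DF = P = 21/25 ≈ 0.840000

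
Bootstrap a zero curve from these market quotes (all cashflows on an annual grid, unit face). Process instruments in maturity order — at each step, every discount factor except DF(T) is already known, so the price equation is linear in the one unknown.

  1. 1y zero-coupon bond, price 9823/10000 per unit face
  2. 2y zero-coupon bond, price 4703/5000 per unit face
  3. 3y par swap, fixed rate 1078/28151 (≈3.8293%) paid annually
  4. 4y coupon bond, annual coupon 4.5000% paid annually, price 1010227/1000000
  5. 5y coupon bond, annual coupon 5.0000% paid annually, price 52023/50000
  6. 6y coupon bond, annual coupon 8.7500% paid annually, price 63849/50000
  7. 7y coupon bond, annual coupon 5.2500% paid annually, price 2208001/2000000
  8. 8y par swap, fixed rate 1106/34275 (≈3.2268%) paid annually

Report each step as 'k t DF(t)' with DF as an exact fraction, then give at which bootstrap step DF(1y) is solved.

step 1 [1y] zero: DF = P = 9823/10000 ≈ 0.982300
step 2 [2y] zero: DF = P = 4703/5000 ≈ 0.940600
step 3 [3y] swap r/1=1078/28151: DF=(1 − 1078/28151·(0.982300+0.940600))/(1+1078/28151) = 4461/5000 ≈ 0.892200
step 4 [4y] bond c/1=9/200: DF=(1010227/1000000 − 9/200·(0.982300+0.940600+0.892200))/(1+9/200) = 1691/2000 ≈ 0.845500
step 5 [5y] bond c/1=1/20: DF=(52023/50000 − 1/20·(0.982300+0.940600+0.892200+0.845500))/(1+1/20) = 4083/5000 ≈ 0.816600
step 6 [6y] bond c/1=7/80: DF=(63849/50000 − 7/80·(0.982300+0.940600+0.892200+0.845500+0.816600))/(1+7/80) = 407/500 ≈ 0.814000
step 7 [7y] bond c/1=21/400: DF=(2208001/2000000 − 21/400·(0.982300+0.940600+0.892200+0.845500+0.816600+0.814000))/(1+21/400) = 157/200 ≈ 0.785000
step 8 [8y] swap r/1=1106/34275: DF=(1 − 1106/34275·(0.982300+0.940600+0.892200+0.845500+0.816600+0.814000+0.785000))/(1+1106/34275) = 1947/2500 ≈ 0.778800

1 1 9823/10000
2 2 4703/5000
3 3 4461/5000
4 4 1691/2000
5 5 4083/5000
6 6 407/500
7 7 157/200
8 8 1947/2500
DF(1y) is solved at step 1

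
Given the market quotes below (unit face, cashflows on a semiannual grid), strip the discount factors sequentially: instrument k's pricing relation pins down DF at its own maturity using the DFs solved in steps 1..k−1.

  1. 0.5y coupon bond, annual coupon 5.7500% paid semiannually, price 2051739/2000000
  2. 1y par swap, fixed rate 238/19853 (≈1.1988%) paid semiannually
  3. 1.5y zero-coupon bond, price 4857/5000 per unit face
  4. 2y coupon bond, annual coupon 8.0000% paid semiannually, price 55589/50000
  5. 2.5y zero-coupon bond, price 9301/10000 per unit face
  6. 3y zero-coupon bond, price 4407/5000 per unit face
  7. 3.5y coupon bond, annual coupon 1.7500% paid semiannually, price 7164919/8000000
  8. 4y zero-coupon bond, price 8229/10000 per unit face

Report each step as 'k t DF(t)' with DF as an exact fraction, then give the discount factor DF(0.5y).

1 1/2 2493/2500
2 1 9881/10000
3 3/2 4857/5000
4 2 9553/10000
5 5/2 9301/10000
6 3 4407/5000
7 7/2 4191/5000
8 4 8229/10000
DF(0.5y) = 2493/2500 ≈ 0.997200

step 1 [0.5y] bond c/2=23/800: DF=(2051739/2000000 − 23/800·(0))/(1+23/800) = 2493/2500 ≈ 0.997200
step 2 [1y] swap r/2=119/19853: DF=(1 − 119/19853·(0.997200))/(1+119/19853) = 9881/10000 ≈ 0.988100
step 3 [1.5y] zero: DF = P = 4857/5000 ≈ 0.971400
step 4 [2y] bond c/2=1/25: DF=(55589/50000 − 1/25·(0.997200+0.988100+0.971400))/(1+1/25) = 9553/10000 ≈ 0.955300
step 5 [2.5y] zero: DF = P = 9301/10000 ≈ 0.930100
step 6 [3y] zero: DF = P = 4407/5000 ≈ 0.881400
step 7 [3.5y] bond c/2=7/800: DF=(7164919/8000000 − 7/800·(0.997200+0.988100+0.971400+0.955300+0.930100+0.881400))/(1+7/800) = 4191/5000 ≈ 0.838200
step 8 [4y] zero: DF = P = 8229/10000 ≈ 0.822900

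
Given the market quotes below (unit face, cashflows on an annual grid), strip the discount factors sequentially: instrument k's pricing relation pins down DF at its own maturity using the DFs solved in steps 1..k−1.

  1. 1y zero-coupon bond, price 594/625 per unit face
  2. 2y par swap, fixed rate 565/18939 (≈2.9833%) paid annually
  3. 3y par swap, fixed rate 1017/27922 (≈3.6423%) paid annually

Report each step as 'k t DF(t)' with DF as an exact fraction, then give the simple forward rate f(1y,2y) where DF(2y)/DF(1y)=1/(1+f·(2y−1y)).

1 1 594/625
2 2 1887/2000
3 3 8983/10000
f(1y,2y) = ((594/625)/(1887/2000) − 1)/(1) = 23/3145 ≈ 0.7313%

step 1 [1y] zero: DF = P = 594/625 ≈ 0.950400
step 2 [2y] swap r/1=565/18939: DF=(1 − 565/18939·(0.950400))/(1+565/18939) = 1887/2000 ≈ 0.943500
step 3 [3y] swap r/1=1017/27922: DF=(1 − 1017/27922·(0.950400+0.943500))/(1+1017/27922) = 8983/10000 ≈ 0.898300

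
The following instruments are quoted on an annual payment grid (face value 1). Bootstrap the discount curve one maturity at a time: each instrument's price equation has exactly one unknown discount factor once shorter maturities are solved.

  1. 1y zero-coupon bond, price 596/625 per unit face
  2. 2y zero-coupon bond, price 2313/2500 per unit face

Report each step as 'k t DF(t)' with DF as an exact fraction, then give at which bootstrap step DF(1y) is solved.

1 1 596/625
2 2 2313/2500
DF(1y) is solved at step 1

step 1 [1y] zero: DF = P = 596/625 ≈ 0.953600
step 2 [2y] zero: DF = P = 2313/2500 ≈ 0.925200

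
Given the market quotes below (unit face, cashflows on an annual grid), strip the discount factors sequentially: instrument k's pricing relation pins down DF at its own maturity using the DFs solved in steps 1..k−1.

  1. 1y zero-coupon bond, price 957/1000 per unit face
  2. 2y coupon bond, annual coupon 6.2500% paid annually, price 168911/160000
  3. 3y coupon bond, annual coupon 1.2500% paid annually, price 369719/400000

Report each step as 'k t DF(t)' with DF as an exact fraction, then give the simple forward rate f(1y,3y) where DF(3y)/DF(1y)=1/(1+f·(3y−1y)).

1 1 957/1000
2 2 9373/10000
3 3 1779/2000
f(1y,3y) = ((957/1000)/(1779/2000) − 1)/(2) = 45/1186 ≈ 3.7943%

step 1 [1y] zero: DF = P = 957/1000 ≈ 0.957000
step 2 [2y] bond c/1=1/16: DF=(168911/160000 − 1/16·(0.957000))/(1+1/16) = 9373/10000 ≈ 0.937300
step 3 [3y] bond c/1=1/80: DF=(369719/400000 − 1/80·(0.957000+0.937300))/(1+1/80) = 1779/2000 ≈ 0.889500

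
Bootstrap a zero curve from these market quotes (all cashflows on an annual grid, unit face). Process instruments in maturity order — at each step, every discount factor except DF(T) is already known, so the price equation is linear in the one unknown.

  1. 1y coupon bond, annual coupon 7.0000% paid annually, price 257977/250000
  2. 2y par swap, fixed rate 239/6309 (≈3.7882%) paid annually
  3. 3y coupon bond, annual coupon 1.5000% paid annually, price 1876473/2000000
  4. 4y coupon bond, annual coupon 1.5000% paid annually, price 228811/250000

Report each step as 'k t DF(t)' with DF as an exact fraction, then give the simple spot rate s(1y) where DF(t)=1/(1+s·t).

1 1 2411/2500
2 2 9283/10000
3 3 2241/2500
4 4 1721/2000
s(1y) = (1/(2411/2500) − 1)/(1) = 89/2411 ≈ 3.6914%

step 1 [1y] bond c/1=7/100: DF=(257977/250000 − 7/100·(0))/(1+7/100) = 2411/2500 ≈ 0.964400
step 2 [2y] swap r/1=239/6309: DF=(1 − 239/6309·(0.964400))/(1+239/6309) = 9283/10000 ≈ 0.928300
step 3 [3y] bond c/1=3/200: DF=(1876473/2000000 − 3/200·(0.964400+0.928300))/(1+3/200) = 2241/2500 ≈ 0.896400
step 4 [4y] bond c/1=3/200: DF=(228811/250000 − 3/200·(0.964400+0.928300+0.896400))/(1+3/200) = 1721/2000 ≈ 0.860500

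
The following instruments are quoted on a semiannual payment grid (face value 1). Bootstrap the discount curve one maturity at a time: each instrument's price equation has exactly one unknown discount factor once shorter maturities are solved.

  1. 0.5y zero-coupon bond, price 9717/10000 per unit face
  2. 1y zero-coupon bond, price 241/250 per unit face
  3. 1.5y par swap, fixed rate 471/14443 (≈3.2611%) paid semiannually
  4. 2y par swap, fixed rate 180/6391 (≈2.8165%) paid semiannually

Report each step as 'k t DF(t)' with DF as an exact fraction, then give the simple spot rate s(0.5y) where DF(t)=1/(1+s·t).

step 1 [0.5y] zero: DF = P = 9717/10000 ≈ 0.971700
step 2 [1y] zero: DF = P = 241/250 ≈ 0.964000
step 3 [1.5y] swap r/2=471/28886: DF=(1 − 471/28886·(0.971700+0.964000))/(1+471/28886) = 9529/10000 ≈ 0.952900
step 4 [2y] swap r/2=90/6391: DF=(1 − 90/6391·(0.971700+0.964000+0.952900))/(1+90/6391) = 473/500 ≈ 0.946000

1 1/2 9717/10000
2 1 241/250
3 3/2 9529/10000
4 2 473/500
s(0.5y) = (1/(9717/10000) − 1)/(1/2) = 566/9717 ≈ 5.8248%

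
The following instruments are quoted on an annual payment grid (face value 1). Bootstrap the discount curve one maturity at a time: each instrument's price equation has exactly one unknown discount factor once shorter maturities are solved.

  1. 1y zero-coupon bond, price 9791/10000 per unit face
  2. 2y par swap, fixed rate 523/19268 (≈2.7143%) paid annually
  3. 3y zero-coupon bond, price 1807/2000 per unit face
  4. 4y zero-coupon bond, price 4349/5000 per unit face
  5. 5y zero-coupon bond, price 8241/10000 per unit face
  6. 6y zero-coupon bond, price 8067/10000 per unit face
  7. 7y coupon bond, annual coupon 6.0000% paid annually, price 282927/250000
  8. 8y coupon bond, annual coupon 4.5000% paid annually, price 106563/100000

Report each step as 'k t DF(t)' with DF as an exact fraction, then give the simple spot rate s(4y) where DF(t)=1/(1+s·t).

step 1 [1y] zero: DF = P = 9791/10000 ≈ 0.979100
step 2 [2y] swap r/1=523/19268: DF=(1 − 523/19268·(0.979100))/(1+523/19268) = 9477/10000 ≈ 0.947700
step 3 [3y] zero: DF = P = 1807/2000 ≈ 0.903500
step 4 [4y] zero: DF = P = 4349/5000 ≈ 0.869800
step 5 [5y] zero: DF = P = 8241/10000 ≈ 0.824100
step 6 [6y] zero: DF = P = 8067/10000 ≈ 0.806700
step 7 [7y] bond c/1=3/50: DF=(282927/250000 − 3/50·(0.979100+0.947700+0.903500+0.869800+0.824100+0.806700))/(1+3/50) = 7659/10000 ≈ 0.765900
step 8 [8y] bond c/1=9/200: DF=(106563/100000 − 9/200·(0.979100+0.947700+0.903500+0.869800+0.824100+0.806700+0.765900))/(1+9/200) = 1893/2500 ≈ 0.757200

1 1 9791/10000
2 2 9477/10000
3 3 1807/2000
4 4 4349/5000
5 5 8241/10000
6 6 8067/10000
7 7 7659/10000
8 8 1893/2500
s(4y) = (1/(4349/5000) − 1)/(4) = 651/17396 ≈ 3.7422%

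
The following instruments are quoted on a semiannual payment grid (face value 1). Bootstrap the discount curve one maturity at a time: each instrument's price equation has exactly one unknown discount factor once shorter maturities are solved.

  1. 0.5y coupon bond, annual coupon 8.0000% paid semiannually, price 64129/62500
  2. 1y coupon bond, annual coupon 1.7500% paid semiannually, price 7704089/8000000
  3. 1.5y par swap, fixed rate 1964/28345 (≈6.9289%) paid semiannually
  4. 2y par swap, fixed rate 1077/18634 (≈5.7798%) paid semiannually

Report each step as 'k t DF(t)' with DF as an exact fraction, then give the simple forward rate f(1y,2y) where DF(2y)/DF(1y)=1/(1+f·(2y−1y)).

1 1/2 4933/5000
2 1 9461/10000
3 3/2 4509/5000
4 2 8923/10000
f(1y,2y) = ((9461/10000)/(8923/10000) − 1)/(1) = 538/8923 ≈ 6.0294%

step 1 [0.5y] bond c/2=1/25: DF=(64129/62500 − 1/25·(0))/(1+1/25) = 4933/5000 ≈ 0.986600
step 2 [1y] bond c/2=7/800: DF=(7704089/8000000 − 7/800·(0.986600))/(1+7/800) = 9461/10000 ≈ 0.946100
step 3 [1.5y] swap r/2=982/28345: DF=(1 − 982/28345·(0.986600+0.946100))/(1+982/28345) = 4509/5000 ≈ 0.901800
step 4 [2y] swap r/2=1077/37268: DF=(1 − 1077/37268·(0.986600+0.946100+0.901800))/(1+1077/37268) = 8923/10000 ≈ 0.892300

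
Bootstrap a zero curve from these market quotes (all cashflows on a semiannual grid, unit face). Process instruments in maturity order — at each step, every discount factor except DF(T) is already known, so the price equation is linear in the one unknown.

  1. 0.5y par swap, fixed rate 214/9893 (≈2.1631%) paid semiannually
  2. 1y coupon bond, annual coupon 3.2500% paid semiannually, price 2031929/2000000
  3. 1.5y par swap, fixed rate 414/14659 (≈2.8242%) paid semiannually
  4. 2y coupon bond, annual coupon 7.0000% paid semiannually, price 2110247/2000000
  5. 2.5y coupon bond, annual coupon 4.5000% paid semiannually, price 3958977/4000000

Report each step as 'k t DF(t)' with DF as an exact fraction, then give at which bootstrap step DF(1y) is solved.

step 1 [0.5y] swap r/2=107/9893: DF=(1 − 107/9893·(0))/(1+107/9893) = 9893/10000 ≈ 0.989300
step 2 [1y] bond c/2=13/800: DF=(2031929/2000000 − 13/800·(0.989300))/(1+13/800) = 9839/10000 ≈ 0.983900
step 3 [1.5y] swap r/2=207/14659: DF=(1 − 207/14659·(0.989300+0.983900))/(1+207/14659) = 4793/5000 ≈ 0.958600
step 4 [2y] bond c/2=7/200: DF=(2110247/2000000 − 7/200·(0.989300+0.983900+0.958600))/(1+7/200) = 9203/10000 ≈ 0.920300
step 5 [2.5y] bond c/2=9/400: DF=(3958977/4000000 − 9/400·(0.989300+0.983900+0.958600+0.920300))/(1+9/400) = 552/625 ≈ 0.883200

1 1/2 9893/10000
2 1 9839/10000
3 3/2 4793/5000
4 2 9203/10000
5 5/2 552/625
DF(1y) is solved at step 2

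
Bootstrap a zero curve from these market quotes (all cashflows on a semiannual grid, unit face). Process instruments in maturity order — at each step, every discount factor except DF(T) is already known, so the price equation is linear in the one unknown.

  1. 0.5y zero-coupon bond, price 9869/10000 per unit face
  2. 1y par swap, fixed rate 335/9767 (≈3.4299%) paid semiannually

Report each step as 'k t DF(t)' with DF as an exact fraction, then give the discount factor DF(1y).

1 1/2 9869/10000
2 1 1933/2000
DF(1y) = 1933/2000 ≈ 0.966500

step 1 [0.5y] zero: DF = P = 9869/10000 ≈ 0.986900
step 2 [1y] swap r/2=335/19534: DF=(1 − 335/19534·(0.986900))/(1+335/19534) = 1933/2000 ≈ 0.966500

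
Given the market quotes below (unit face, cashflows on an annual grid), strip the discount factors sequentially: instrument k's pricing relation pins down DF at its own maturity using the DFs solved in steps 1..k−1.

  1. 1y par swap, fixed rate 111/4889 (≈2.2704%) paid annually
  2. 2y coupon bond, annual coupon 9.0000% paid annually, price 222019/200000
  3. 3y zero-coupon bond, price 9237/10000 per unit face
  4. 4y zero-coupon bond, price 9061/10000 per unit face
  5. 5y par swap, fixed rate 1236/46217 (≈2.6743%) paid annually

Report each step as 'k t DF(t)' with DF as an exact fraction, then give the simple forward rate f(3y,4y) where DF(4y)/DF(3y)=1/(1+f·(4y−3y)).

step 1 [1y] swap r/1=111/4889: DF=(1 − 111/4889·(0))/(1+111/4889) = 4889/5000 ≈ 0.977800
step 2 [2y] bond c/1=9/100: DF=(222019/200000 − 9/100·(0.977800))/(1+9/100) = 9377/10000 ≈ 0.937700
step 3 [3y] zero: DF = P = 9237/10000 ≈ 0.923700
step 4 [4y] zero: DF = P = 9061/10000 ≈ 0.906100
step 5 [5y] swap r/1=1236/46217: DF=(1 − 1236/46217·(0.977800+0.937700+0.923700+0.906100))/(1+1236/46217) = 2191/2500 ≈ 0.876400

1 1 4889/5000
2 2 9377/10000
3 3 9237/10000
4 4 9061/10000
5 5 2191/2500
f(3y,4y) = ((9237/10000)/(9061/10000) − 1)/(1) = 176/9061 ≈ 1.9424%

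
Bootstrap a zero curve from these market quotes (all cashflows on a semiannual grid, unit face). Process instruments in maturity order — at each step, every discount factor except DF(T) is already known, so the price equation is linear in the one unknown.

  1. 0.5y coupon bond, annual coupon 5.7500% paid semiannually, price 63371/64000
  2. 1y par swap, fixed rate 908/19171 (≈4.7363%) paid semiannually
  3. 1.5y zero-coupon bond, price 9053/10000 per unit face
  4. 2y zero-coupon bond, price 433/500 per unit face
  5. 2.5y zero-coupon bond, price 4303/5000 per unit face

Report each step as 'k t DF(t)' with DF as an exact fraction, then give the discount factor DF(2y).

step 1 [0.5y] bond c/2=23/800: DF=(63371/64000 − 23/800·(0))/(1+23/800) = 77/80 ≈ 0.962500
step 2 [1y] swap r/2=454/19171: DF=(1 − 454/19171·(0.962500))/(1+454/19171) = 4773/5000 ≈ 0.954600
step 3 [1.5y] zero: DF = P = 9053/10000 ≈ 0.905300
step 4 [2y] zero: DF = P = 433/500 ≈ 0.866000
step 5 [2.5y] zero: DF = P = 4303/5000 ≈ 0.860600

1 1/2 77/80
2 1 4773/5000
3 3/2 9053/10000
4 2 433/500
5 5/2 4303/5000
DF(2y) = 433/500 ≈ 0.866000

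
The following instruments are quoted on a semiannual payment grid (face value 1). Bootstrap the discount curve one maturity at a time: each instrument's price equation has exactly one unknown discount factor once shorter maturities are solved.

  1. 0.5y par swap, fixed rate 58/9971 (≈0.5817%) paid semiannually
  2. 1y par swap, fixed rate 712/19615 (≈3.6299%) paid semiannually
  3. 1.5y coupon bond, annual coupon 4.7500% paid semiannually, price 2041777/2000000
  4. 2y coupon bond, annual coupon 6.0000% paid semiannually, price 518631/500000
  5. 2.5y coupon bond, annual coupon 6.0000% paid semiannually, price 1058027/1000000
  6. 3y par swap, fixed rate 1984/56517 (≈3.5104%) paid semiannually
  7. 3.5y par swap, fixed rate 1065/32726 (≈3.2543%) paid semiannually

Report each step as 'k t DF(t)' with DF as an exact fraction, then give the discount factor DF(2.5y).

step 1 [0.5y] swap r/2=29/9971: DF=(1 − 29/9971·(0))/(1+29/9971) = 9971/10000 ≈ 0.997100
step 2 [1y] swap r/2=356/19615: DF=(1 − 356/19615·(0.997100))/(1+356/19615) = 2411/2500 ≈ 0.964400
step 3 [1.5y] bond c/2=19/800: DF=(2041777/2000000 − 19/800·(0.997100+0.964400))/(1+19/800) = 9517/10000 ≈ 0.951700
step 4 [2y] bond c/2=3/100: DF=(518631/500000 − 3/100·(0.997100+0.964400+0.951700))/(1+3/100) = 4611/5000 ≈ 0.922200
step 5 [2.5y] bond c/2=3/100: DF=(1058027/1000000 − 3/100·(0.997100+0.964400+0.951700+0.922200))/(1+3/100) = 1831/2000 ≈ 0.915500
step 6 [3y] swap r/2=992/56517: DF=(1 − 992/56517·(0.997100+0.964400+0.951700+0.922200+0.915500))/(1+992/56517) = 563/625 ≈ 0.900800
step 7 [3.5y] swap r/2=1065/65452: DF=(1 − 1065/65452·(0.997100+0.964400+0.951700+0.922200+0.915500+0.900800))/(1+1065/65452) = 1787/2000 ≈ 0.893500

1 1/2 9971/10000
2 1 2411/2500
3 3/2 9517/10000
4 2 4611/5000
5 5/2 1831/2000
6 3 563/625
7 7/2 1787/2000
DF(2.5y) = 1831/2000 ≈ 0.915500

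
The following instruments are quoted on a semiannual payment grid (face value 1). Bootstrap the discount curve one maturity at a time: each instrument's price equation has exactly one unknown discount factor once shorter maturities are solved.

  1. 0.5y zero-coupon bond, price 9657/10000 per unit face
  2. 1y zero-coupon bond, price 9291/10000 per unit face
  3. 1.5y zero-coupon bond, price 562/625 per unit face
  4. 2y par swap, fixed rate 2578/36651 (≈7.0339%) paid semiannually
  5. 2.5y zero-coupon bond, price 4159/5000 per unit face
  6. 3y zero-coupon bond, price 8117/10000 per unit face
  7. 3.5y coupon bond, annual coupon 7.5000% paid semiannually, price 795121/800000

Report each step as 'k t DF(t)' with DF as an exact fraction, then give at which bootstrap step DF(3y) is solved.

1 1/2 9657/10000
2 1 9291/10000
3 3/2 562/625
4 2 8711/10000
5 5/2 4159/5000
6 3 8117/10000
7 7/2 7661/10000
DF(3y) is solved at step 6

step 1 [0.5y] zero: DF = P = 9657/10000 ≈ 0.965700
step 2 [1y] zero: DF = P = 9291/10000 ≈ 0.929100
step 3 [1.5y] zero: DF = P = 562/625 ≈ 0.899200
step 4 [2y] swap r/2=1289/36651: DF=(1 − 1289/36651·(0.965700+0.929100+0.899200))/(1+1289/36651) = 8711/10000 ≈ 0.871100
step 5 [2.5y] zero: DF = P = 4159/5000 ≈ 0.831800
step 6 [3y] zero: DF = P = 8117/10000 ≈ 0.811700
step 7 [3.5y] bond c/2=3/80: DF=(795121/800000 − 3/80·(0.965700+0.929100+0.899200+0.871100+0.831800+0.811700))/(1+3/80) = 7661/10000 ≈ 0.766100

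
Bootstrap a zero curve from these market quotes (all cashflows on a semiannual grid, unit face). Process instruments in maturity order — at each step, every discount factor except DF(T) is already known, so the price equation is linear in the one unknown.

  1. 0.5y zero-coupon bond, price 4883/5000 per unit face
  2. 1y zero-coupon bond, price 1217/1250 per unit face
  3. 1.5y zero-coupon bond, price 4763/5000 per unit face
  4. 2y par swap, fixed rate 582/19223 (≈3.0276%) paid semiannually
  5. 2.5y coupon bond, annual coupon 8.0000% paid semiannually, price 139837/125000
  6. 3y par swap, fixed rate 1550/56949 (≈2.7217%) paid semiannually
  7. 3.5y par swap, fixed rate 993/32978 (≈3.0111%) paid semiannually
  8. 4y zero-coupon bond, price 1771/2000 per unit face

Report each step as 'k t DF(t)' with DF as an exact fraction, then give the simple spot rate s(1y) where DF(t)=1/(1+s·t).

1 1/2 4883/5000
2 1 1217/1250
3 3/2 4763/5000
4 2 4709/5000
5 5/2 4639/5000
6 3 369/400
7 7/2 9007/10000
8 4 1771/2000
s(1y) = (1/(1217/1250) − 1)/(1) = 33/1217 ≈ 2.7116%

step 1 [0.5y] zero: DF = P = 4883/5000 ≈ 0.976600
step 2 [1y] zero: DF = P = 1217/1250 ≈ 0.973600
step 3 [1.5y] zero: DF = P = 4763/5000 ≈ 0.952600
step 4 [2y] swap r/2=291/19223: DF=(1 − 291/19223·(0.976600+0.973600+0.952600))/(1+291/19223) = 4709/5000 ≈ 0.941800
step 5 [2.5y] bond c/2=1/25: DF=(139837/125000 − 1/25·(0.976600+0.973600+0.952600+0.941800))/(1+1/25) = 4639/5000 ≈ 0.927800
step 6 [3y] swap r/2=775/56949: DF=(1 − 775/56949·(0.976600+0.973600+0.952600+0.941800+0.927800))/(1+775/56949) = 369/400 ≈ 0.922500
step 7 [3.5y] swap r/2=993/65956: DF=(1 − 993/65956·(0.976600+0.973600+0.952600+0.941800+0.927800+0.922500))/(1+993/65956) = 9007/10000 ≈ 0.900700
step 8 [4y] zero: DF = P = 1771/2000 ≈ 0.885500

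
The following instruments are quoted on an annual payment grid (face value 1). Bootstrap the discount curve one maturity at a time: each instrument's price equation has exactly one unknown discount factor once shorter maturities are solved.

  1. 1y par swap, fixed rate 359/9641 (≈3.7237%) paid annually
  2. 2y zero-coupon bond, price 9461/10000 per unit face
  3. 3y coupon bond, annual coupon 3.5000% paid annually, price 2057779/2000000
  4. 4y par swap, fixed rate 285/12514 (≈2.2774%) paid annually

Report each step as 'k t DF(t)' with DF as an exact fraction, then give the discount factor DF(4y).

step 1 [1y] swap r/1=359/9641: DF=(1 − 359/9641·(0))/(1+359/9641) = 9641/10000 ≈ 0.964100
step 2 [2y] zero: DF = P = 9461/10000 ≈ 0.946100
step 3 [3y] bond c/1=7/200: DF=(2057779/2000000 − 7/200·(0.964100+0.946100))/(1+7/200) = 1859/2000 ≈ 0.929500
step 4 [4y] swap r/1=285/12514: DF=(1 − 285/12514·(0.964100+0.946100+0.929500))/(1+285/12514) = 1829/2000 ≈ 0.914500

1 1 9641/10000
2 2 9461/10000
3 3 1859/2000
4 4 1829/2000
DF(4y) = 1829/2000 ≈ 0.914500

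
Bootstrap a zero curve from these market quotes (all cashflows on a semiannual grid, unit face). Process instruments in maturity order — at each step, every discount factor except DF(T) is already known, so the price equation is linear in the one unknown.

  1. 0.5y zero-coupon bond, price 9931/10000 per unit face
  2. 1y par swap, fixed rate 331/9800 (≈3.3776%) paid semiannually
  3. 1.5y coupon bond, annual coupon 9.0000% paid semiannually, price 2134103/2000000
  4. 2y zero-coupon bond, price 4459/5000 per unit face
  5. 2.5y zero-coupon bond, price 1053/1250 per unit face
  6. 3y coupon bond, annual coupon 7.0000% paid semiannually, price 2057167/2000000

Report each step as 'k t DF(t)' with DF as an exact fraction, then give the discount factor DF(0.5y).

step 1 [0.5y] zero: DF = P = 9931/10000 ≈ 0.993100
step 2 [1y] swap r/2=331/19600: DF=(1 − 331/19600·(0.993100))/(1+331/19600) = 9669/10000 ≈ 0.966900
step 3 [1.5y] bond c/2=9/200: DF=(2134103/2000000 − 9/200·(0.993100+0.966900))/(1+9/200) = 9367/10000 ≈ 0.936700
step 4 [2y] zero: DF = P = 4459/5000 ≈ 0.891800
step 5 [2.5y] zero: DF = P = 1053/1250 ≈ 0.842400
step 6 [3y] bond c/2=7/200: DF=(2057167/2000000 − 7/200·(0.993100+0.966900+0.936700+0.891800+0.842400))/(1+7/200) = 2093/2500 ≈ 0.837200

1 1/2 9931/10000
2 1 9669/10000
3 3/2 9367/10000
4 2 4459/5000
5 5/2 1053/1250
6 3 2093/2500
DF(0.5y) = 9931/10000 ≈ 0.993100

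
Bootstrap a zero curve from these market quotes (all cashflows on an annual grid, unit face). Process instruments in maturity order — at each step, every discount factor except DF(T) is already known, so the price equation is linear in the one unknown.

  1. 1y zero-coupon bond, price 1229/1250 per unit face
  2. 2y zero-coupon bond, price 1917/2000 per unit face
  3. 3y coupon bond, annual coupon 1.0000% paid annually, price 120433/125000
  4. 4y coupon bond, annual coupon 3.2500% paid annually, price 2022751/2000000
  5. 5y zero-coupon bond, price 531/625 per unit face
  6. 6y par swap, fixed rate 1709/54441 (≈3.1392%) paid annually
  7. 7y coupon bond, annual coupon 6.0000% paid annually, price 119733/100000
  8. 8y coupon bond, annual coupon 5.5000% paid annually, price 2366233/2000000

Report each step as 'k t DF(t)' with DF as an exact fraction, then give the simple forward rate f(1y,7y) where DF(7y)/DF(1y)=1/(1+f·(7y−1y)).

step 1 [1y] zero: DF = P = 1229/1250 ≈ 0.983200
step 2 [2y] zero: DF = P = 1917/2000 ≈ 0.958500
step 3 [3y] bond c/1=1/100: DF=(120433/125000 − 1/100·(0.983200+0.958500))/(1+1/100) = 9347/10000 ≈ 0.934700
step 4 [4y] bond c/1=13/400: DF=(2022751/2000000 − 13/400·(0.983200+0.958500+0.934700))/(1+13/400) = 889/1000 ≈ 0.889000
step 5 [5y] zero: DF = P = 531/625 ≈ 0.849600
step 6 [6y] swap r/1=1709/54441: DF=(1 − 1709/54441·(0.983200+0.958500+0.934700+0.889000+0.849600))/(1+1709/54441) = 8291/10000 ≈ 0.829100
step 7 [7y] bond c/1=3/50: DF=(119733/100000 − 3/50·(0.983200+0.958500+0.934700+0.889000+0.849600+0.829100))/(1+3/50) = 4107/5000 ≈ 0.821400
step 8 [8y] bond c/1=11/200: DF=(2366233/2000000 − 11/200·(0.983200+0.958500+0.934700+0.889000+0.849600+0.829100+0.821400))/(1+11/200) = 1987/2500 ≈ 0.794800

1 1 1229/1250
2 2 1917/2000
3 3 9347/10000
4 4 889/1000
5 5 531/625
6 6 8291/10000
7 7 4107/5000
8 8 1987/2500
f(1y,7y) = ((1229/1250)/(4107/5000) − 1)/(6) = 809/24642 ≈ 3.2830%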